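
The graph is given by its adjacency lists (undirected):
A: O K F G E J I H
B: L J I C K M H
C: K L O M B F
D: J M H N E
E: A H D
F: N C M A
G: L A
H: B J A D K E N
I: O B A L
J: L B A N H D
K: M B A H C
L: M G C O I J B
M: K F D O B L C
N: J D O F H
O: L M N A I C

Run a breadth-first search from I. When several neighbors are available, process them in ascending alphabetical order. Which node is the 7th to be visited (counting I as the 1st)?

F

Visit I; enqueue A, B, L, O → queue [A, B, L, O]
Visit A; enqueue E, F, G, H, J, K → queue [B, L, O, E, F, G, H, J, K]
Visit B; enqueue C, M → queue [L, O, E, F, G, H, J, K, C, M]
Visit L → queue [O, E, F, G, H, J, K, C, M]
Visit O; enqueue N → queue [E, F, G, H, J, K, C, M, N]
Visit E; enqueue D → queue [F, G, H, J, K, C, M, N, D]
Visit F → queue [G, H, J, K, C, M, N, D]
Visit G → queue [H, J, K, C, M, N, D]
Visit H → queue [J, K, C, M, N, D]
Visit J → queue [K, C, M, N, D]
Visit K → queue [C, M, N, D]
Visit C → queue [M, N, D]
Visit M → queue [N, D]
Visit N → queue [D]
Visit D → queue []

Visit order: I, A, B, L, O, E, F, G, H, J, K, C, M, N, D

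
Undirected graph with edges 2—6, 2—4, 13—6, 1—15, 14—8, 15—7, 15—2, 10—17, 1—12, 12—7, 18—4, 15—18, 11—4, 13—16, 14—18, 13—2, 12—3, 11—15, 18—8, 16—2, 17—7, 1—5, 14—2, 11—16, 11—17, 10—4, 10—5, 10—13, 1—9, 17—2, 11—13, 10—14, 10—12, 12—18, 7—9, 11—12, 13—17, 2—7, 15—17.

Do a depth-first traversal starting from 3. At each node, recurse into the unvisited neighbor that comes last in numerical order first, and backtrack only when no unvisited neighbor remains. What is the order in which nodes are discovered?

3, 12, 18, 15, 17, 13, 16, 11, 4, 10, 14, 8, 2, 7, 9, 1, 5, 6

Visit 3
3 → 12
12 → 18
18 → 15
15 → 17
17 → 13
13 → 16
16 → 11
11 → 4
4 → 10
10 → 14
14 → 8
14 → 2
2 → 7
7 → 9
9 → 1
1 → 5
2 → 6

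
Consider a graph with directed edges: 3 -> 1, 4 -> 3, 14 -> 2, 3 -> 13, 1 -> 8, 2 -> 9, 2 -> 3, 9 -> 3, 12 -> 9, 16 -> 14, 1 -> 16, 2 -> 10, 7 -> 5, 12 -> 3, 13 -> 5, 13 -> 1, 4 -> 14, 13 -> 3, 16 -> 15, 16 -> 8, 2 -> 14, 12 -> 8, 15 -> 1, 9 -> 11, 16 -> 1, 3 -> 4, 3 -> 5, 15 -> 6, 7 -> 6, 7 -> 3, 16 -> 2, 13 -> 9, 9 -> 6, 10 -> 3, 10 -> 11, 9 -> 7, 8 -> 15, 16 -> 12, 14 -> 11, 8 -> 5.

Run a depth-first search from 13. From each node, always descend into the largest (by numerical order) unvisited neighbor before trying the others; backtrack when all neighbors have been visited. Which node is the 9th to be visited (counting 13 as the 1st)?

14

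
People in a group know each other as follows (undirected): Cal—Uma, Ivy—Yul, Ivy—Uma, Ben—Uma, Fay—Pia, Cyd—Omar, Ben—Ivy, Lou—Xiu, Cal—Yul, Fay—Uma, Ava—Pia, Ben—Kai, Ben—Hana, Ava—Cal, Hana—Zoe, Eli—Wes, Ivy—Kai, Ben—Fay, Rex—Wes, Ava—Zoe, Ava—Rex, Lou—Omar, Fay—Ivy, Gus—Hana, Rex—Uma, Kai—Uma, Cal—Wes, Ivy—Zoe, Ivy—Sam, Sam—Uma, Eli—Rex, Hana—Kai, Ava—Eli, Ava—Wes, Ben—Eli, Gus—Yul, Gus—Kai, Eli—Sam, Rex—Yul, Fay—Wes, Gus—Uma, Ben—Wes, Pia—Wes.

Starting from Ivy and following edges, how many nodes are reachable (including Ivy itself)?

16

BFS from Ivy visits: Ivy, Zoe, Yul, Uma, Sam, Kai, Fay, Ben, Hana, Ava, Rex, Gus, Cal, Eli, Wes, Pia
Reachable nodes: 16 of 20 total.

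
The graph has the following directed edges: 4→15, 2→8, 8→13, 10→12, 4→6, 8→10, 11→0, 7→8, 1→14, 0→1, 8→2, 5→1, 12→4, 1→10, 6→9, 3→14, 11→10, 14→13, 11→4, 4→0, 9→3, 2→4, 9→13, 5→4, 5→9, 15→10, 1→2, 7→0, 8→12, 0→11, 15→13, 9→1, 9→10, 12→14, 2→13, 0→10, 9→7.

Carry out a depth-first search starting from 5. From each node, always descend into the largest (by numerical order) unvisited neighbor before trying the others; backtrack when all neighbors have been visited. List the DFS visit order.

5 → 9 → 13 → 10 → 12 → 14 → 4 → 15 → 6 → 0 → 11 → 1 → 2 → 8 → 7 → 3

Visit 5
5 → 9
9 → 13
9 → 10
10 → 12
12 → 14
12 → 4
4 → 15
4 → 6
4 → 0
0 → 11
0 → 1
1 → 2
2 → 8
9 → 7
9 → 3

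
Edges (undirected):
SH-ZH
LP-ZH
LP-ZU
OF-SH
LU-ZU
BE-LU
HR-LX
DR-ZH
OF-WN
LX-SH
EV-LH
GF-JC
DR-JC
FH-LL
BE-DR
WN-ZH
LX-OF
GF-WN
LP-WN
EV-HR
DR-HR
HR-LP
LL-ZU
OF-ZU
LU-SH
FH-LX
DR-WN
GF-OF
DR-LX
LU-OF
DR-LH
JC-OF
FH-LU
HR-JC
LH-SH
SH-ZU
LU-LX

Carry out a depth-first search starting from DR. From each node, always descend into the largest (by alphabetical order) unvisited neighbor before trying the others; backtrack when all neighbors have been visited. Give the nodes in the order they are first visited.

DR -> ZH -> WN -> OF -> ZU -> SH -> LX -> LU -> FH -> LL -> BE -> HR -> LP -> JC -> GF -> EV -> LH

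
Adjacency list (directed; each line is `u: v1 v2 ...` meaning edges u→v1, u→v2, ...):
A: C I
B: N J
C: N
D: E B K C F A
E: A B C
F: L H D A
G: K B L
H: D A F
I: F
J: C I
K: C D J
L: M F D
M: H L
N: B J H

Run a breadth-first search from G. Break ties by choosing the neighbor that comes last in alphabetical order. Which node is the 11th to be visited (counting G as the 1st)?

H

Visit G; enqueue L, K, B → queue [L, K, B]
Visit L; enqueue M, F, D → queue [K, B, M, F, D]
Visit K; enqueue J, C → queue [B, M, F, D, J, C]
Visit B; enqueue N → queue [M, F, D, J, C, N]
Visit M; enqueue H → queue [F, D, J, C, N, H]
Visit F; enqueue A → queue [D, J, C, N, H, A]
Visit D; enqueue E → queue [J, C, N, H, A, E]
Visit J; enqueue I → queue [C, N, H, A, E, I]
Visit C → queue [N, H, A, E, I]
Visit N → queue [H, A, E, I]
Visit H → queue [A, E, I]
Visit A → queue [E, I]
Visit E → queue [I]
Visit I → queue []

Visit order: G, L, K, B, M, F, D, J, C, N, H, A, E, I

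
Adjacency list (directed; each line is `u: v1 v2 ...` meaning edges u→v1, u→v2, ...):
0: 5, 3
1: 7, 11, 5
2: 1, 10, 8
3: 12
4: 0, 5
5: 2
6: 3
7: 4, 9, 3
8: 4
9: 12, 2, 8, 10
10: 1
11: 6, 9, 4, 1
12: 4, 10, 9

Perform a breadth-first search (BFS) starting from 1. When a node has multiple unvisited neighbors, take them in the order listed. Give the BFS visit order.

Visit 1; enqueue 7, 11, 5 → queue [7, 11, 5]
Visit 7; enqueue 4, 9, 3 → queue [11, 5, 4, 9, 3]
Visit 11; enqueue 6 → queue [5, 4, 9, 3, 6]
Visit 5; enqueue 2 → queue [4, 9, 3, 6, 2]
Visit 4; enqueue 0 → queue [9, 3, 6, 2, 0]
Visit 9; enqueue 12, 8, 10 → queue [3, 6, 2, 0, 12, 8, 10]
Visit 3 → queue [6, 2, 0, 12, 8, 10]
Visit 6 → queue [2, 0, 12, 8, 10]
Visit 2 → queue [0, 12, 8, 10]
Visit 0 → queue [12, 8, 10]
Visit 12 → queue [8, 10]
Visit 8 → queue [10]
Visit 10 → queue []

1 → 7 → 11 → 5 → 4 → 9 → 3 → 6 → 2 → 0 → 12 → 8 → 10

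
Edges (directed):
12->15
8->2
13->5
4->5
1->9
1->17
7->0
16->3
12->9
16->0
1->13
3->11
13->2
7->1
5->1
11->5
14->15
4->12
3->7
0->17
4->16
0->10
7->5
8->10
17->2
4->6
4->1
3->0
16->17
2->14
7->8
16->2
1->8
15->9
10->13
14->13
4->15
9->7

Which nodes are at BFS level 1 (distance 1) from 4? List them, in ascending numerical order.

1, 5, 6, 12, 15, 16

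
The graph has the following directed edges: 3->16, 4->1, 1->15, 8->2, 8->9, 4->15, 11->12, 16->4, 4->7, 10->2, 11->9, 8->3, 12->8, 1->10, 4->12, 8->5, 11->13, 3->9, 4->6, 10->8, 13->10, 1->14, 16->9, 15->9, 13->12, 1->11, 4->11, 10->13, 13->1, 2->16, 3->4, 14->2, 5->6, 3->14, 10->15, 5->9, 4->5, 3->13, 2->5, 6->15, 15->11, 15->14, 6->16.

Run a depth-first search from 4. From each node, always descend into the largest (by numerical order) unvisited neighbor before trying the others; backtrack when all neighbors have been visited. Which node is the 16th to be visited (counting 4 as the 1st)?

7

Visit 4
4 → 15
15 → 14
14 → 2
2 → 16
16 → 9
2 → 5
5 → 6
15 → 11
11 → 13
13 → 12
12 → 8
8 → 3
13 → 10
13 → 1
4 → 7

Visit order: 4, 15, 14, 2, 16, 9, 5, 6, 11, 13, 12, 8, 3, 10, 1, 7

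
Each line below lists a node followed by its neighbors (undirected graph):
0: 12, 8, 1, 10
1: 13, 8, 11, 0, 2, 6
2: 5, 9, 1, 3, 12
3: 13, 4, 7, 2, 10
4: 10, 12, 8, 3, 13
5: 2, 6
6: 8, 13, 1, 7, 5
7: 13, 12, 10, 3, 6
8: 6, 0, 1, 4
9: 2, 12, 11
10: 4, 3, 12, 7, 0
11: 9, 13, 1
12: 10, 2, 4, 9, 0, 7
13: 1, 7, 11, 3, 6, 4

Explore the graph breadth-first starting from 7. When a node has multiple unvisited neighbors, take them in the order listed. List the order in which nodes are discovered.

7 -> 13 -> 12 -> 10 -> 3 -> 6 -> 1 -> 11 -> 4 -> 2 -> 9 -> 0 -> 8 -> 5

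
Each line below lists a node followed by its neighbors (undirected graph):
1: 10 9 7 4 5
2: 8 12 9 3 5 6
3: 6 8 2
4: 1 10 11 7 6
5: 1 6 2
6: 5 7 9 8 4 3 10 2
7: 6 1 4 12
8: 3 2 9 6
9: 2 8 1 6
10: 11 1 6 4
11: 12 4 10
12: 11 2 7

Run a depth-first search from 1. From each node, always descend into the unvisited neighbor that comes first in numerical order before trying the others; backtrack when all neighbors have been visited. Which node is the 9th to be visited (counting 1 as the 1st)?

Visit 1
1 → 4
4 → 6
6 → 2
2 → 3
3 → 8
8 → 9
2 → 5
2 → 12
12 → 7
12 → 11
11 → 10

Visit order: 1, 4, 6, 2, 3, 8, 9, 5, 12, 7, 11, 10

12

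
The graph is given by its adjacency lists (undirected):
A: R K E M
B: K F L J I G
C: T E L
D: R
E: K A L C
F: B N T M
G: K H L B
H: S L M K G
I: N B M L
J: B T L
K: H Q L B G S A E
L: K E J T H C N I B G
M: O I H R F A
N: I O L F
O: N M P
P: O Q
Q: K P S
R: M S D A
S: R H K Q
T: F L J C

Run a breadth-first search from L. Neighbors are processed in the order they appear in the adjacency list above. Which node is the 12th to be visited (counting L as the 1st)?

Q

Visit L; enqueue K, E, J, T, H, C, N, I, B, G → queue [K, E, J, T, H, C, N, I, B, G]
Visit K; enqueue Q, S, A → queue [E, J, T, H, C, N, I, B, G, Q, S, A]
Visit E → queue [J, T, H, C, N, I, B, G, Q, S, A]
Visit J → queue [T, H, C, N, I, B, G, Q, S, A]
Visit T; enqueue F → queue [H, C, N, I, B, G, Q, S, A, F]
Visit H; enqueue M → queue [C, N, I, B, G, Q, S, A, F, M]
Visit C → queue [N, I, B, G, Q, S, A, F, M]
Visit N; enqueue O → queue [I, B, G, Q, S, A, F, M, O]
Visit I → queue [B, G, Q, S, A, F, M, O]
Visit B → queue [G, Q, S, A, F, M, O]
Visit G → queue [Q, S, A, F, M, O]
Visit Q; enqueue P → queue [S, A, F, M, O, P]
Visit S; enqueue R → queue [A, F, M, O, P, R]
Visit A → queue [F, M, O, P, R]
Visit F → queue [M, O, P, R]
Visit M → queue [O, P, R]
Visit O → queue [P, R]
Visit P → queue [R]
Visit R; enqueue D → queue [D]
Visit D → queue []

Visit order: L, K, E, J, T, H, C, N, I, B, G, Q, S, A, F, M, O, P, R, D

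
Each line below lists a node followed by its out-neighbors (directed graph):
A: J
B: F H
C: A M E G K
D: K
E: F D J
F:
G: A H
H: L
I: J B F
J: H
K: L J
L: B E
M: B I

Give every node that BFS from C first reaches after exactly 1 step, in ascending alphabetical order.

Level 0: C
Level 1: A, E, G, K, M
Level 2: B, D, F, H, I, J, L

A, E, G, K, M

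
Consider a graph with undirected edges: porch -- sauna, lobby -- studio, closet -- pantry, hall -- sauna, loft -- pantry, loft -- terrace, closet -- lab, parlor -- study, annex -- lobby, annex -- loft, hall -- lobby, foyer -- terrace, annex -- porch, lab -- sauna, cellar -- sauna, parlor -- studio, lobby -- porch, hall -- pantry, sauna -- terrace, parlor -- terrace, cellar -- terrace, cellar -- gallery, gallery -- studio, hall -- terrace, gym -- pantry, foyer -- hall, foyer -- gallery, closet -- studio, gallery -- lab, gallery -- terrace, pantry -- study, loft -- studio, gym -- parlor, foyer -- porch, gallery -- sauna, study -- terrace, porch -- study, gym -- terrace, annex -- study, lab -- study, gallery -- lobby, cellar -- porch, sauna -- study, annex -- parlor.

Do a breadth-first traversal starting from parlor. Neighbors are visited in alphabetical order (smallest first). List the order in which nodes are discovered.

Visit parlor; enqueue annex, gym, studio, study, terrace → queue [annex, gym, studio, study, terrace]
Visit annex; enqueue lobby, loft, porch → queue [gym, studio, study, terrace, lobby, loft, porch]
Visit gym; enqueue pantry → queue [studio, study, terrace, lobby, loft, porch, pantry]
Visit studio; enqueue closet, gallery → queue [study, terrace, lobby, loft, porch, pantry, closet, gallery]
Visit study; enqueue lab, sauna → queue [terrace, lobby, loft, porch, pantry, closet, gallery, lab, sauna]
Visit terrace; enqueue cellar, foyer, hall → queue [lobby, loft, porch, pantry, closet, gallery, lab, sauna, cellar, foyer, hall]
Visit lobby → queue [loft, porch, pantry, closet, gallery, lab, sauna, cellar, foyer, hall]
Visit loft → queue [porch, pantry, closet, gallery, lab, sauna, cellar, foyer, hall]
Visit porch → queue [pantry, closet, gallery, lab, sauna, cellar, foyer, hall]
Visit pantry → queue [closet, gallery, lab, sauna, cellar, foyer, hall]
Visit closet → queue [gallery, lab, sauna, cellar, foyer, hall]
Visit gallery → queue [lab, sauna, cellar, foyer, hall]
Visit lab → queue [sauna, cellar, foyer, hall]
Visit sauna → queue [cellar, foyer, hall]
Visit cellar → queue [foyer, hall]
Visit foyer → queue [hall]
Visit hall → queue []

parlor, annex, gym, studio, study, terrace, lobby, loft, porch, pantry, closet, gallery, lab, sauna, cellar, foyer, hall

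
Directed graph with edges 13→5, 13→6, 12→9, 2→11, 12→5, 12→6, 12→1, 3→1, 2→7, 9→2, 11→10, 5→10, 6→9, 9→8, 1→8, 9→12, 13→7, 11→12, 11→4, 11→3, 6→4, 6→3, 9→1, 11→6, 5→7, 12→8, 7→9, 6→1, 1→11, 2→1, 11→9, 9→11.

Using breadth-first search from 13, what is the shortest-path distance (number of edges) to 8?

3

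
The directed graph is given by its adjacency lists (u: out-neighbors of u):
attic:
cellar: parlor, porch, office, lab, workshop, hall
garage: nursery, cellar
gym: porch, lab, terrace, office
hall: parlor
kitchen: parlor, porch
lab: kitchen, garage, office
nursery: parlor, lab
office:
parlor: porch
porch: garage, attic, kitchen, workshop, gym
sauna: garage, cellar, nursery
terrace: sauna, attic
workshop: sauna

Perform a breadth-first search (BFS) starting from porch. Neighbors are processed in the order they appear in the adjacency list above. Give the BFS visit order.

porch garage attic kitchen workshop gym nursery cellar parlor sauna lab terrace office hall

Visit porch; enqueue garage, attic, kitchen, workshop, gym → queue [garage, attic, kitchen, workshop, gym]
Visit garage; enqueue nursery, cellar → queue [attic, kitchen, workshop, gym, nursery, cellar]
Visit attic → queue [kitchen, workshop, gym, nursery, cellar]
Visit kitchen; enqueue parlor → queue [workshop, gym, nursery, cellar, parlor]
Visit workshop; enqueue sauna → queue [gym, nursery, cellar, parlor, sauna]
Visit gym; enqueue lab, terrace, office → queue [nursery, cellar, parlor, sauna, lab, terrace, office]
Visit nursery → queue [cellar, parlor, sauna, lab, terrace, office]
Visit cellar; enqueue hall → queue [parlor, sauna, lab, terrace, office, hall]
Visit parlor → queue [sauna, lab, terrace, office, hall]
Visit sauna → queue [lab, terrace, office, hall]
Visit lab → queue [terrace, office, hall]
Visit terrace → queue [office, hall]
Visit office → queue [hall]
Visit hall → queue []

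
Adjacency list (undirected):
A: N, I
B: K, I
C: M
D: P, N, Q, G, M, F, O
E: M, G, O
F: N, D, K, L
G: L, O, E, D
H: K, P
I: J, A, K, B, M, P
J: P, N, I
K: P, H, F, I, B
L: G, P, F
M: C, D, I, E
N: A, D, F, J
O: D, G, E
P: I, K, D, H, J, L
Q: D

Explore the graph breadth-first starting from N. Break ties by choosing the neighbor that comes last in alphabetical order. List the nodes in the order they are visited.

N -> J -> F -> D -> A -> P -> I -> L -> K -> Q -> O -> M -> G -> H -> B -> E -> C

Visit N; enqueue J, F, D, A → queue [J, F, D, A]
Visit J; enqueue P, I → queue [F, D, A, P, I]
Visit F; enqueue L, K → queue [D, A, P, I, L, K]
Visit D; enqueue Q, O, M, G → queue [A, P, I, L, K, Q, O, M, G]
Visit A → queue [P, I, L, K, Q, O, M, G]
Visit P; enqueue H → queue [I, L, K, Q, O, M, G, H]
Visit I; enqueue B → queue [L, K, Q, O, M, G, H, B]
Visit L → queue [K, Q, O, M, G, H, B]
Visit K → queue [Q, O, M, G, H, B]
Visit Q → queue [O, M, G, H, B]
Visit O; enqueue E → queue [M, G, H, B, E]
Visit M; enqueue C → queue [G, H, B, E, C]
Visit G → queue [H, B, E, C]
Visit H → queue [B, E, C]
Visit B → queue [E, C]
Visit E → queue [C]
Visit C → queue []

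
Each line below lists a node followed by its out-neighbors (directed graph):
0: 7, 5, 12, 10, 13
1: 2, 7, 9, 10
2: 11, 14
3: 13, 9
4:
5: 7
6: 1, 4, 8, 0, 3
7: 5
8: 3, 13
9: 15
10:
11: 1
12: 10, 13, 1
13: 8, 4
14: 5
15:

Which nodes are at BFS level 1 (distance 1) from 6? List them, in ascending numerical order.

0, 1, 3, 4, 8

Level 0: 6
Level 1: 0, 1, 3, 4, 8
Level 2: 2, 5, 7, 9, 10, 12, 13
Level 3: 11, 14, 15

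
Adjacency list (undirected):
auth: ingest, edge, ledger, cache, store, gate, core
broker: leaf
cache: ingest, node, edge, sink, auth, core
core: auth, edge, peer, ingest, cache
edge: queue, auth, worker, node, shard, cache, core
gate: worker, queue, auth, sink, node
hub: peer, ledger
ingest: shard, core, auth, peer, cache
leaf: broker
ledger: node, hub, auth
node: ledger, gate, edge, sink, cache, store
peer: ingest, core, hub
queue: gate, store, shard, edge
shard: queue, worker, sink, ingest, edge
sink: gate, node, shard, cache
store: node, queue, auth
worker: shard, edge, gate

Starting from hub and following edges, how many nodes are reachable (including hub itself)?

BFS from hub visits: hub, peer, ledger, ingest, core, node, auth, shard, cache, edge, gate, sink, store, queue, worker
Reachable nodes: 15 of 17 total.

15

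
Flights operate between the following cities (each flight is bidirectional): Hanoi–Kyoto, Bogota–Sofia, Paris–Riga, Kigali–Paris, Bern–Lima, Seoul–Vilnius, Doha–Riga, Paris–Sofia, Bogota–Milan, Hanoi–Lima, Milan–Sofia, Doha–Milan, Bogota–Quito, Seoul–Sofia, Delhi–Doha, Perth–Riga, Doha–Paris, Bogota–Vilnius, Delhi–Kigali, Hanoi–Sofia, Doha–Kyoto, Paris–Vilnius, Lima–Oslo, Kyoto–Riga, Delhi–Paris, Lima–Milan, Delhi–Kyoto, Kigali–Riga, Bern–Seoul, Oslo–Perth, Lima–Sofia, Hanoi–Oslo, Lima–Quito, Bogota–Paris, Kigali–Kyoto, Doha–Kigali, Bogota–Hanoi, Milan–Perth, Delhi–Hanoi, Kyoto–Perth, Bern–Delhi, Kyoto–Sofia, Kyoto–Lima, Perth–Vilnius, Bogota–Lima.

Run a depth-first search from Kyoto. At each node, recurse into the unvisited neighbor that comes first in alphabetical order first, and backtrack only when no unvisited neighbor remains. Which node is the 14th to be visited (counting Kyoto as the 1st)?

Visit Kyoto
Kyoto → Delhi
Delhi → Bern
Bern → Lima
Lima → Bogota
Bogota → Hanoi
Hanoi → Oslo
Oslo → Perth
Perth → Milan
Milan → Doha
Doha → Kigali
Kigali → Paris
Paris → Riga
Paris → Sofia
Sofia → Seoul
Seoul → Vilnius
Bogota → Quito

Visit order: Kyoto, Delhi, Bern, Lima, Bogota, Hanoi, Oslo, Perth, Milan, Doha, Kigali, Paris, Riga, Sofia, Seoul, Vilnius, Quito

Sofia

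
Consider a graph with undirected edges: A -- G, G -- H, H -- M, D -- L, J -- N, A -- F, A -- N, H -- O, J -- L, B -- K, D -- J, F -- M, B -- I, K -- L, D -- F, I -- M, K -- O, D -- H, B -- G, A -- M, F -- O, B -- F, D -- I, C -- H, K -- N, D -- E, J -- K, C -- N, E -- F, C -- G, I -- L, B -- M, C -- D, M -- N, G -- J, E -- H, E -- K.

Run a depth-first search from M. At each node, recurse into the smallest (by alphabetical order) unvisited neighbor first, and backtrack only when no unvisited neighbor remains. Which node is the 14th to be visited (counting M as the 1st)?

I

Visit M
M → A
A → F
F → B
B → G
G → C
C → D
D → E
E → H
H → O
O → K
K → J
J → L
L → I
J → N

Visit order: M, A, F, B, G, C, D, E, H, O, K, J, L, I, N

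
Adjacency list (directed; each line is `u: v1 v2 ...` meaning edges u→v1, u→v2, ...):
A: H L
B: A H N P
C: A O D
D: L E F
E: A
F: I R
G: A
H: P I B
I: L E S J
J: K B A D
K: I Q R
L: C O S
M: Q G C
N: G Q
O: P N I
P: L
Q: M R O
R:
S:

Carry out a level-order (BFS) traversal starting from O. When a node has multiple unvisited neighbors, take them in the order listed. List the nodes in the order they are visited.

O, P, N, I, L, G, Q, E, S, J, C, A, M, R, K, B, D, H, F

Visit O; enqueue P, N, I → queue [P, N, I]
Visit P; enqueue L → queue [N, I, L]
Visit N; enqueue G, Q → queue [I, L, G, Q]
Visit I; enqueue E, S, J → queue [L, G, Q, E, S, J]
Visit L; enqueue C → queue [G, Q, E, S, J, C]
Visit G; enqueue A → queue [Q, E, S, J, C, A]
Visit Q; enqueue M, R → queue [E, S, J, C, A, M, R]
Visit E → queue [S, J, C, A, M, R]
Visit S → queue [J, C, A, M, R]
Visit J; enqueue K, B, D → queue [C, A, M, R, K, B, D]
Visit C → queue [A, M, R, K, B, D]
Visit A; enqueue H → queue [M, R, K, B, D, H]
Visit M → queue [R, K, B, D, H]
Visit R → queue [K, B, D, H]
Visit K → queue [B, D, H]
Visit B → queue [D, H]
Visit D; enqueue F → queue [H, F]
Visit H → queue [F]
Visit F → queue []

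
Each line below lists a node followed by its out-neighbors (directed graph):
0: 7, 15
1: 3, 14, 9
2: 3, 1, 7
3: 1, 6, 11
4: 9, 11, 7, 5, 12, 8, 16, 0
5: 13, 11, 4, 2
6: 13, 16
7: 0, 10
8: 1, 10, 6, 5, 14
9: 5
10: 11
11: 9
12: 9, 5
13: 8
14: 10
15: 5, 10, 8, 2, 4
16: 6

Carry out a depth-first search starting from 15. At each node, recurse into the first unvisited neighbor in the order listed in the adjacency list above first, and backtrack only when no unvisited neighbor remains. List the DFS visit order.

15, 5, 13, 8, 1, 3, 6, 16, 11, 9, 14, 10, 4, 7, 0, 12, 2

Visit 15
15 → 5
5 → 13
13 → 8
8 → 1
1 → 3
3 → 6
6 → 16
3 → 11
11 → 9
1 → 14
14 → 10
5 → 4
4 → 7
7 → 0
4 → 12
5 → 2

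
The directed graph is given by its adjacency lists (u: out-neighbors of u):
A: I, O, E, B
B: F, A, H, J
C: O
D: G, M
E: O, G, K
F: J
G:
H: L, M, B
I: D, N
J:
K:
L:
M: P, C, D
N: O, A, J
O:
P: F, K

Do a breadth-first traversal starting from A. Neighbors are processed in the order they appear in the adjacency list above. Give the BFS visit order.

A, I, O, E, B, D, N, G, K, F, H, J, M, L, P, C

Visit A; enqueue I, O, E, B → queue [I, O, E, B]
Visit I; enqueue D, N → queue [O, E, B, D, N]
Visit O → queue [E, B, D, N]
Visit E; enqueue G, K → queue [B, D, N, G, K]
Visit B; enqueue F, H, J → queue [D, N, G, K, F, H, J]
Visit D; enqueue M → queue [N, G, K, F, H, J, M]
Visit N → queue [G, K, F, H, J, M]
Visit G → queue [K, F, H, J, M]
Visit K → queue [F, H, J, M]
Visit F → queue [H, J, M]
Visit H; enqueue L → queue [J, M, L]
Visit J → queue [M, L]
Visit M; enqueue P, C → queue [L, P, C]
Visit L → queue [P, C]
Visit P → queue [C]
Visit C → queue []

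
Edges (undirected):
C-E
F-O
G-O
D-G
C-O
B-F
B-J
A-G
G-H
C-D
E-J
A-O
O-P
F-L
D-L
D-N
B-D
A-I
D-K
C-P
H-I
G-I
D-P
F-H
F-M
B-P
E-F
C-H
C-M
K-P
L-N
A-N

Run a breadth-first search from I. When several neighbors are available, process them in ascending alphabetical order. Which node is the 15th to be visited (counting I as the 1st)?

M

Visit I; enqueue A, G, H → queue [A, G, H]
Visit A; enqueue N, O → queue [G, H, N, O]
Visit G; enqueue D → queue [H, N, O, D]
Visit H; enqueue C, F → queue [N, O, D, C, F]
Visit N; enqueue L → queue [O, D, C, F, L]
Visit O; enqueue P → queue [D, C, F, L, P]
Visit D; enqueue B, K → queue [C, F, L, P, B, K]
Visit C; enqueue E, M → queue [F, L, P, B, K, E, M]
Visit F → queue [L, P, B, K, E, M]
Visit L → queue [P, B, K, E, M]
Visit P → queue [B, K, E, M]
Visit B; enqueue J → queue [K, E, M, J]
Visit K → queue [E, M, J]
Visit E → queue [M, J]
Visit M → queue [J]
Visit J → queue []

Visit order: I, A, G, H, N, O, D, C, F, L, P, B, K, E, M, J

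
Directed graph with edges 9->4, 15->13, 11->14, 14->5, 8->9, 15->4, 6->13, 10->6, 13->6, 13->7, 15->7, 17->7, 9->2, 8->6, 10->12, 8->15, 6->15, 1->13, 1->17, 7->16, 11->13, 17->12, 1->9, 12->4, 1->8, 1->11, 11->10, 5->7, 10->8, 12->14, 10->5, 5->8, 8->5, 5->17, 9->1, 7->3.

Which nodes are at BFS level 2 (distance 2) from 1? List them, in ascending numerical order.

Level 0: 1
Level 1: 8, 9, 11, 13, 17
Level 2: 2, 4, 5, 6, 7, 10, 12, 14, 15
Level 3: 3, 16

2, 4, 5, 6, 7, 10, 12, 14, 15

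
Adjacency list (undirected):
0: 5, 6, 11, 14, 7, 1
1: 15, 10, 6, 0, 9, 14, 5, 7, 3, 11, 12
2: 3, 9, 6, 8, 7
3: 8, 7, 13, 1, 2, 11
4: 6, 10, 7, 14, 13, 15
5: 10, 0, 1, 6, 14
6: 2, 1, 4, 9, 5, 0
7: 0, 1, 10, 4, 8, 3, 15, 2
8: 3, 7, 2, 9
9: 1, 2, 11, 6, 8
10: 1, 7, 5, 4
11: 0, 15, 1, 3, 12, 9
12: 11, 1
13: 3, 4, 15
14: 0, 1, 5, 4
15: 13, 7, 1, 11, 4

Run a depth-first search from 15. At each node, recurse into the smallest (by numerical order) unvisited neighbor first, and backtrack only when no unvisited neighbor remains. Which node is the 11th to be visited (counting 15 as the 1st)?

Visit 15
15 → 1
1 → 0
0 → 5
5 → 6
6 → 2
2 → 3
3 → 7
7 → 4
4 → 10
4 → 13
4 → 14
7 → 8
8 → 9
9 → 11
11 → 12

Visit order: 15, 1, 0, 5, 6, 2, 3, 7, 4, 10, 13, 14, 8, 9, 11, 12

13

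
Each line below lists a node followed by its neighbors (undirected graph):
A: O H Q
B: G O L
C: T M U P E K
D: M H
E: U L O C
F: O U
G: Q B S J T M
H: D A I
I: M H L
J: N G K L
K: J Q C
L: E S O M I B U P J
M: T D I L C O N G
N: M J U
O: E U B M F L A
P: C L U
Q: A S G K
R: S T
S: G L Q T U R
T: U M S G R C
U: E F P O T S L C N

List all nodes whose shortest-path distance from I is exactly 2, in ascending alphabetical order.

Level 0: I
Level 1: H, L, M
Level 2: A, B, C, D, E, G, J, N, O, P, S, T, U
Level 3: F, K, Q, R

A, B, C, D, E, G, J, N, O, P, S, T, U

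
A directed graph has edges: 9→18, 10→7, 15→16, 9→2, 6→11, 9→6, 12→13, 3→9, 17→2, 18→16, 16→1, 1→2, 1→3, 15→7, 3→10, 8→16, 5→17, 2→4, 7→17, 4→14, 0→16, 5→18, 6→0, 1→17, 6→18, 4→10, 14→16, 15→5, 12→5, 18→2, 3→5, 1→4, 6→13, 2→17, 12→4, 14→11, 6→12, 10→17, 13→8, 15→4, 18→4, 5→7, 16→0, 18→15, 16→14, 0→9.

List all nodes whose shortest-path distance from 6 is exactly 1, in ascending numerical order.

Level 0: 6
Level 1: 0, 11, 12, 13, 18
Level 2: 2, 4, 5, 8, 9, 15, 16
Level 3: 1, 7, 10, 14, 17
Level 4: 3

0, 11, 12, 13, 18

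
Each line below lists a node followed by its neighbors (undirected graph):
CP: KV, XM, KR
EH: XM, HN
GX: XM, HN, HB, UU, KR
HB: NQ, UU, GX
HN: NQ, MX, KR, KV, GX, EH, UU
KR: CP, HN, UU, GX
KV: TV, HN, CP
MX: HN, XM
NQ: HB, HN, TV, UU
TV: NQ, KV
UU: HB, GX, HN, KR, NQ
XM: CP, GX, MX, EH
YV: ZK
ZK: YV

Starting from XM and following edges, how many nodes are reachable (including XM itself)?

BFS from XM visits: XM, CP, GX, MX, EH, KV, KR, HN, HB, UU, TV, NQ
Reachable nodes: 12 of 14 total.

12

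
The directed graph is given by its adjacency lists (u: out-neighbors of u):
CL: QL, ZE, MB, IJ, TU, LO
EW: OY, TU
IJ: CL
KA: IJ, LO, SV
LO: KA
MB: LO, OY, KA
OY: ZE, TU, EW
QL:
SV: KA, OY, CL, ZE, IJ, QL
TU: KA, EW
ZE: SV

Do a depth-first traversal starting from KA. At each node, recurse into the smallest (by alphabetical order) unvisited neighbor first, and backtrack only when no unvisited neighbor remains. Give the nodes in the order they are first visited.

KA → IJ → CL → LO → MB → OY → EW → TU → ZE → SV → QL

Visit KA
KA → IJ
IJ → CL
CL → LO
CL → MB
MB → OY
OY → EW
EW → TU
OY → ZE
ZE → SV
SV → QL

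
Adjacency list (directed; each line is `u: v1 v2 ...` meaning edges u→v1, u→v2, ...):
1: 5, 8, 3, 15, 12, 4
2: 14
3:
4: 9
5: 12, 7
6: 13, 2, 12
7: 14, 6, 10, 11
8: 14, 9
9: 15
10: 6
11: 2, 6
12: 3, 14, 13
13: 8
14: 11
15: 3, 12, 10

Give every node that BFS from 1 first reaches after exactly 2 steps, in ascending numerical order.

Level 0: 1
Level 1: 3, 4, 5, 8, 12, 15
Level 2: 7, 9, 10, 13, 14
Level 3: 6, 11
Level 4: 2

7, 9, 10, 13, 14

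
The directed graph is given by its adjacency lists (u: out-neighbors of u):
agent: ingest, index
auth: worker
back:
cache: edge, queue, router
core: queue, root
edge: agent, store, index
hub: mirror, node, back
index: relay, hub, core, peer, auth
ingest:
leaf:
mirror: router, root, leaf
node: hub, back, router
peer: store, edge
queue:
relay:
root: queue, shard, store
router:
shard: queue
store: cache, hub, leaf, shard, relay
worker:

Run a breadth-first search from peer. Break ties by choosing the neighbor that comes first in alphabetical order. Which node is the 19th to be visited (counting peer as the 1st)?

worker

Visit peer; enqueue edge, store → queue [edge, store]
Visit edge; enqueue agent, index → queue [store, agent, index]
Visit store; enqueue cache, hub, leaf, relay, shard → queue [agent, index, cache, hub, leaf, relay, shard]
Visit agent; enqueue ingest → queue [index, cache, hub, leaf, relay, shard, ingest]
Visit index; enqueue auth, core → queue [cache, hub, leaf, relay, shard, ingest, auth, core]
Visit cache; enqueue queue, router → queue [hub, leaf, relay, shard, ingest, auth, core, queue, router]
Visit hub; enqueue back, mirror, node → queue [leaf, relay, shard, ingest, auth, core, queue, router, back, mirror, node]
Visit leaf → queue [relay, shard, ingest, auth, core, queue, router, back, mirror, node]
Visit relay → queue [shard, ingest, auth, core, queue, router, back, mirror, node]
Visit shard → queue [ingest, auth, core, queue, router, back, mirror, node]
Visit ingest → queue [auth, core, queue, router, back, mirror, node]
Visit auth; enqueue worker → queue [core, queue, router, back, mirror, node, worker]
Visit core; enqueue root → queue [queue, router, back, mirror, node, worker, root]
Visit queue → queue [router, back, mirror, node, worker, root]
Visit router → queue [back, mirror, node, worker, root]
Visit back → queue [mirror, node, worker, root]
Visit mirror → queue [node, worker, root]
Visit node → queue [worker, root]
Visit worker → queue [root]
Visit root → queue []

Visit order: peer, edge, store, agent, index, cache, hub, leaf, relay, shard, ingest, auth, core, queue, router, back, mirror, node, worker, root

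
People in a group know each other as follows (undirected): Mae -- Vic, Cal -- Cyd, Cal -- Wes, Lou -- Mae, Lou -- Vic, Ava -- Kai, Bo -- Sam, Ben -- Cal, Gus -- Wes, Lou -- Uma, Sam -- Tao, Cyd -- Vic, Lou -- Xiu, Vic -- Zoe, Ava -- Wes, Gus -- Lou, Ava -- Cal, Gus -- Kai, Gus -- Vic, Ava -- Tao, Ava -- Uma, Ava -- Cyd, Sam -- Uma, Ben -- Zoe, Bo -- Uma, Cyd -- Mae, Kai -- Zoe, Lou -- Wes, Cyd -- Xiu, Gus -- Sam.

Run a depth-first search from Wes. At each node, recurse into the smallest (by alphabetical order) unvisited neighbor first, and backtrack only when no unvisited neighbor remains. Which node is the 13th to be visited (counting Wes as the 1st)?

Uma

Visit Wes
Wes → Ava
Ava → Cal
Cal → Ben
Ben → Zoe
Zoe → Kai
Kai → Gus
Gus → Lou
Lou → Mae
Mae → Cyd
Cyd → Vic
Cyd → Xiu
Lou → Uma
Uma → Bo
Bo → Sam
Sam → Tao

Visit order: Wes, Ava, Cal, Ben, Zoe, Kai, Gus, Lou, Mae, Cyd, Vic, Xiu, Uma, Bo, Sam, Tao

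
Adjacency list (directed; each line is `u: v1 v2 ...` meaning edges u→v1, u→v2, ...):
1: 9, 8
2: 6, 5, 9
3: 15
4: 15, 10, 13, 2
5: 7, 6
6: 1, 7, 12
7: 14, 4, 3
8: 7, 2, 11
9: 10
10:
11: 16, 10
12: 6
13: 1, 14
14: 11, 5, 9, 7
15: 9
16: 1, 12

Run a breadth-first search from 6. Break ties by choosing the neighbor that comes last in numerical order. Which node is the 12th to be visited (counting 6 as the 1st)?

Visit 6; enqueue 12, 7, 1 → queue [12, 7, 1]
Visit 12 → queue [7, 1]
Visit 7; enqueue 14, 4, 3 → queue [1, 14, 4, 3]
Visit 1; enqueue 9, 8 → queue [14, 4, 3, 9, 8]
Visit 14; enqueue 11, 5 → queue [4, 3, 9, 8, 11, 5]
Visit 4; enqueue 15, 13, 10, 2 → queue [3, 9, 8, 11, 5, 15, 13, 10, 2]
Visit 3 → queue [9, 8, 11, 5, 15, 13, 10, 2]
Visit 9 → queue [8, 11, 5, 15, 13, 10, 2]
Visit 8 → queue [11, 5, 15, 13, 10, 2]
Visit 11; enqueue 16 → queue [5, 15, 13, 10, 2, 16]
Visit 5 → queue [15, 13, 10, 2, 16]
Visit 15 → queue [13, 10, 2, 16]
Visit 13 → queue [10, 2, 16]
Visit 10 → queue [2, 16]
Visit 2 → queue [16]
Visit 16 → queue []

Visit order: 6, 12, 7, 1, 14, 4, 3, 9, 8, 11, 5, 15, 13, 10, 2, 16

15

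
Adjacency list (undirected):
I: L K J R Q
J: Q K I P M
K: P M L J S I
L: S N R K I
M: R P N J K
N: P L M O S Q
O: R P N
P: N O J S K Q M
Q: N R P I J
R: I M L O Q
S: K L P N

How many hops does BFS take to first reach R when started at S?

Level 0: S
Level 1: K, L, N, P
Level 2: I, J, M, O, Q, R
R first appears at level 2.

2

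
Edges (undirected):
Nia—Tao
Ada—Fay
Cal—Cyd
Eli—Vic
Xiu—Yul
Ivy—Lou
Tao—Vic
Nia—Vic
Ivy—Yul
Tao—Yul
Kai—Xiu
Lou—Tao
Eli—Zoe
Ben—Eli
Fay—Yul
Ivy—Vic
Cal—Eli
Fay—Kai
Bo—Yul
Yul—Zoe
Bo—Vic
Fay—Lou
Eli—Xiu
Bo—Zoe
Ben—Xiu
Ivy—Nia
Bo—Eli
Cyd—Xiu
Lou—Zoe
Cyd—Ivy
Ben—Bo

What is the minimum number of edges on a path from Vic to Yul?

2

Level 0: Vic
Level 1: Bo, Eli, Ivy, Nia, Tao
Level 2: Ben, Cal, Cyd, Lou, Xiu, Yul, Zoe
Level 3: Fay, Kai
Level 4: Ada
Yul first appears at level 2.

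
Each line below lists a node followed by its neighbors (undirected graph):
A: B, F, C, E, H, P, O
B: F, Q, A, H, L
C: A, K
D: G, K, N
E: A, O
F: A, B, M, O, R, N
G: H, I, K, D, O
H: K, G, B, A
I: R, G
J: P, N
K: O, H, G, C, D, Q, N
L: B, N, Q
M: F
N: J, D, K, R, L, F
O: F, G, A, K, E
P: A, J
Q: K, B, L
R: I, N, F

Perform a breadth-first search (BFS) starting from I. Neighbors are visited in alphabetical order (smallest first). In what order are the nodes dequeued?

I -> G -> R -> D -> H -> K -> O -> F -> N -> A -> B -> C -> Q -> E -> M -> J -> L -> P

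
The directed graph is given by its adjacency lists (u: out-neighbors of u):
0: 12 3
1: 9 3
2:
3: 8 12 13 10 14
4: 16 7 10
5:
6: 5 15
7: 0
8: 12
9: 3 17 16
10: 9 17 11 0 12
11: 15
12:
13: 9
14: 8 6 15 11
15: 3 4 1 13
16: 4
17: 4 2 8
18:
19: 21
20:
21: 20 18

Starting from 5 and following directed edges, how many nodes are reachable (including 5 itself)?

1

BFS from 5 visits: 5
Reachable nodes: 1 of 22 total.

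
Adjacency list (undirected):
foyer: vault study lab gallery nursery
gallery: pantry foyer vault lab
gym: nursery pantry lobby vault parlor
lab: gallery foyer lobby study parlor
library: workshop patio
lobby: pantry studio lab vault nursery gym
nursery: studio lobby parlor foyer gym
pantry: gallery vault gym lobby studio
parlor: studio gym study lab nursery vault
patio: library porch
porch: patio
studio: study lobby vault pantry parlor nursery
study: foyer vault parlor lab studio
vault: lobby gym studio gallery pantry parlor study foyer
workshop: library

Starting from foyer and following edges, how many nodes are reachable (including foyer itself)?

BFS from foyer visits: foyer, vault, study, lab, gallery, nursery, lobby, gym, studio, pantry, parlor
Reachable nodes: 11 of 15 total.

11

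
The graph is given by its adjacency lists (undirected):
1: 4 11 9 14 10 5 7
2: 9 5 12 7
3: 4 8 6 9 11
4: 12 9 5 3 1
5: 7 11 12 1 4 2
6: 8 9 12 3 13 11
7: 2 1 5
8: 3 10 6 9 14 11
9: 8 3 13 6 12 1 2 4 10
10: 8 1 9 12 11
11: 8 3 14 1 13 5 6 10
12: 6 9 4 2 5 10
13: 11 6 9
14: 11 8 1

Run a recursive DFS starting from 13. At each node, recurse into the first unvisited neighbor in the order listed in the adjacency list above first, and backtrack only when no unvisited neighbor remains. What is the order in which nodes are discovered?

Visit 13
13 → 11
11 → 8
8 → 3
3 → 4
4 → 12
12 → 6
6 → 9
9 → 1
1 → 14
1 → 10
1 → 5
5 → 7
7 → 2

13 -> 11 -> 8 -> 3 -> 4 -> 12 -> 6 -> 9 -> 1 -> 14 -> 10 -> 5 -> 7 -> 2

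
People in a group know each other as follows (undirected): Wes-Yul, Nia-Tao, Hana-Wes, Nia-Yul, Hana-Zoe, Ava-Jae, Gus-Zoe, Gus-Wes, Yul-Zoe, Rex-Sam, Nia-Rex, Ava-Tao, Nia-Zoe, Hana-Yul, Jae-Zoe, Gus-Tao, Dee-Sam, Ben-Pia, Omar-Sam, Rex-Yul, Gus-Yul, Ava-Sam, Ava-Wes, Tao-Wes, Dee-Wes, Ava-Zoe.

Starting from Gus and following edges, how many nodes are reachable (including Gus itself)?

13

BFS from Gus visits: Gus, Tao, Wes, Yul, Zoe, Ava, Nia, Dee, Hana, Rex, Jae, Sam, Omar
Reachable nodes: 13 of 15 total.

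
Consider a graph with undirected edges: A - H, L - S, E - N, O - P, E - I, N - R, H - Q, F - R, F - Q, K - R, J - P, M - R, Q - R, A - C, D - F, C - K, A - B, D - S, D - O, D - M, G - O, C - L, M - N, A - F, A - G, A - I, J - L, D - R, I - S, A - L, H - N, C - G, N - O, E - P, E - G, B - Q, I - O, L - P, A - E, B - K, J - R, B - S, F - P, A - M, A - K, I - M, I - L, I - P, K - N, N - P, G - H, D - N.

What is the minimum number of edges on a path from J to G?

3

Level 0: J
Level 1: L, P, R
Level 2: A, C, D, E, F, I, K, M, N, O, Q, S
Level 3: B, G, H
G first appears at level 3.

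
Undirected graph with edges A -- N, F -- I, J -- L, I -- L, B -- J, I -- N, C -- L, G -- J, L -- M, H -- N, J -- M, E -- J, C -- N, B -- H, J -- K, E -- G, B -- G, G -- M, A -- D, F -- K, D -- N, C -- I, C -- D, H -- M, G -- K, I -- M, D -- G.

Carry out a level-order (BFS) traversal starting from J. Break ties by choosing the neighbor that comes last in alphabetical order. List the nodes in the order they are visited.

Visit J; enqueue M, L, K, G, E, B → queue [M, L, K, G, E, B]
Visit M; enqueue I, H → queue [L, K, G, E, B, I, H]
Visit L; enqueue C → queue [K, G, E, B, I, H, C]
Visit K; enqueue F → queue [G, E, B, I, H, C, F]
Visit G; enqueue D → queue [E, B, I, H, C, F, D]
Visit E → queue [B, I, H, C, F, D]
Visit B → queue [I, H, C, F, D]
Visit I; enqueue N → queue [H, C, F, D, N]
Visit H → queue [C, F, D, N]
Visit C → queue [F, D, N]
Visit F → queue [D, N]
Visit D; enqueue A → queue [N, A]
Visit N → queue [A]
Visit A → queue []

J → M → L → K → G → E → B → I → H → C → F → D → N → A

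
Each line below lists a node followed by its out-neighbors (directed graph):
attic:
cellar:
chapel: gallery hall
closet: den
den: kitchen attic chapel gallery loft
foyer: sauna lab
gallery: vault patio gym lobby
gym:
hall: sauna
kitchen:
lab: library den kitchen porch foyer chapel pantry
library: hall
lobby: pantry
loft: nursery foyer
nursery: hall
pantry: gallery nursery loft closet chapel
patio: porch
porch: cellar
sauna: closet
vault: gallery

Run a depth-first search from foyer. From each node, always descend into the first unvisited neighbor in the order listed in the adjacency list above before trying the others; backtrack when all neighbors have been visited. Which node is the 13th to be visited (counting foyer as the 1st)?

gym

Visit foyer
foyer → sauna
sauna → closet
closet → den
den → kitchen
den → attic
den → chapel
chapel → gallery
gallery → vault
gallery → patio
patio → porch
porch → cellar
gallery → gym
gallery → lobby
lobby → pantry
pantry → nursery
nursery → hall
pantry → loft
foyer → lab
lab → library

Visit order: foyer, sauna, closet, den, kitchen, attic, chapel, gallery, vault, patio, porch, cellar, gym, lobby, pantry, nursery, hall, loft, lab, library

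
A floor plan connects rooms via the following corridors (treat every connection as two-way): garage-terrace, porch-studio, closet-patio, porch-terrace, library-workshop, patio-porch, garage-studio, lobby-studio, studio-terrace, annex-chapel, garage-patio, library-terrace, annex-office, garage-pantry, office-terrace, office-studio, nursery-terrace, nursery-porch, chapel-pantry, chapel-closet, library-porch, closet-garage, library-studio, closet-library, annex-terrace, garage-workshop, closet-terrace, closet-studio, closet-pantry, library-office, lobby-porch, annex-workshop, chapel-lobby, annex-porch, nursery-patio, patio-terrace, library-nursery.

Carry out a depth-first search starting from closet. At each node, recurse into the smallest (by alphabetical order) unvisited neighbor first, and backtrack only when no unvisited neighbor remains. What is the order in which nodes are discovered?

closet, chapel, annex, office, library, nursery, patio, garage, pantry, studio, lobby, porch, terrace, workshop

Visit closet
closet → chapel
chapel → annex
annex → office
office → library
library → nursery
nursery → patio
patio → garage
garage → pantry
garage → studio
studio → lobby
lobby → porch
porch → terrace
garage → workshop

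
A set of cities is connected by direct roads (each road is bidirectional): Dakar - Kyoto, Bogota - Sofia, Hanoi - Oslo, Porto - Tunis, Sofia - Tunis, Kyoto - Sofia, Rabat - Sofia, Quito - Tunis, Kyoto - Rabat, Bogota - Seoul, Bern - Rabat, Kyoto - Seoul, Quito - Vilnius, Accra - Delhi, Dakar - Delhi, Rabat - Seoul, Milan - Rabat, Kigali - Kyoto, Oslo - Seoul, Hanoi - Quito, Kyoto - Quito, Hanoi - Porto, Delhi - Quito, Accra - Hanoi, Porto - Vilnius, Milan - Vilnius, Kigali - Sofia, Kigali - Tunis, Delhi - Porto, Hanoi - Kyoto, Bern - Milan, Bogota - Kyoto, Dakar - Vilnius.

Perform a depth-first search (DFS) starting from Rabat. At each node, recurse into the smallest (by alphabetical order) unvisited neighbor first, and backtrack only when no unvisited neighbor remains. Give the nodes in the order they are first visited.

Rabat Bern Milan Vilnius Dakar Delhi Accra Hanoi Kyoto Bogota Seoul Oslo Sofia Kigali Tunis Porto Quito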